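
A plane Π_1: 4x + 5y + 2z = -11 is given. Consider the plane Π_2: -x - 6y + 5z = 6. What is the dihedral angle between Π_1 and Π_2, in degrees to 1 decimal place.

cos θ = |n₁·n₂| / (|n₁||n₂|) = |-24| / (√45 · √62).
θ = arccos(0.45437) ≈ 63.0°.

63.0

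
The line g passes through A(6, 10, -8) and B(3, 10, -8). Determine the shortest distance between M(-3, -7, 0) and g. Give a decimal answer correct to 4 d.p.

A direction vector for g is B − A = (-3, 0, 0).
Taking (6, 10, -8) on g with direction v = (-3, 0, 0): w = M − (6, 10, -8) = (-9, -17, 8), and w × v = (0, -24, -51).
Distance = |w × v| / |v| = √3177 / √9 ≈ 18.7883.

18.7883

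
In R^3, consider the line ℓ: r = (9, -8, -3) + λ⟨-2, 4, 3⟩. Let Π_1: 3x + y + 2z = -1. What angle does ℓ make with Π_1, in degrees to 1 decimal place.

sin θ = |n·v| / (|n||v|) = |4| / (√14 · √29) = 0.19852.
θ ≈ 11.5°.

11.5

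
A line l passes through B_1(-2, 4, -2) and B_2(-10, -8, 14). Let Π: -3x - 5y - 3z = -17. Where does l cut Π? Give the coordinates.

A direction vector for l is B_2 − B_1 = (-8, -12, 16).
Substitute r = (-2, 4, -2) + t(-8, -12, 16) into the plane: -8 + 36t = -17, so t = -1/4.
Intersection: (-2, 4, -2) + (-1/4)·(-8, -12, 16) = (0, 7, -6).

(0, 7, -6)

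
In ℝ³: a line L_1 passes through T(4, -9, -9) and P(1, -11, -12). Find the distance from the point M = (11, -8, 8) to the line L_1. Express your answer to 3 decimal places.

9.492

A direction vector for L_1 is P − T = (-3, -2, -3).
Taking (4, -9, -9) on L_1 with direction v = (-3, -2, -3): w = M − (4, -9, -9) = (7, 1, 17), and w × v = (31, -30, -11).
Distance = |w × v| / |v| = √1982 / √22 ≈ 9.492.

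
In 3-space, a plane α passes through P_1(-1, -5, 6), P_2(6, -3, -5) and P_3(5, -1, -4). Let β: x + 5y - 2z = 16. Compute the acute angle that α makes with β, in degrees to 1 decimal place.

P_1P_2 = (7, 2, -11), P_1P_3 = (6, 4, -10); a normal to α is P_1P_2 × P_1P_3 = (24, 4, 16).
Using P_1: α has equation 24x + 4y + 16z = 52.
cos θ = |n₁·n₂| / (|n₁||n₂|) = |12| / (√848 · √30).
θ = arccos(0.07524) ≈ 85.7°.

85.7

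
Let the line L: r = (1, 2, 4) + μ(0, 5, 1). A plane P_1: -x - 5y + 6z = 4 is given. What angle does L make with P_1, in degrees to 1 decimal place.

28.2

sin θ = |n·v| / (|n||v|) = |-19| / (√62 · √26) = 0.47323.
θ ≈ 28.2°.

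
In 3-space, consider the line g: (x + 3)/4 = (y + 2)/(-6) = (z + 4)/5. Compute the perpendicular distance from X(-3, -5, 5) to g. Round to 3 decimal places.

6.201

g has direction (4, -6, 5) through (-3, -2, -4).
Taking (-3, -2, -4) on g with direction v = (4, -6, 5): w = X − (-3, -2, -4) = (0, -3, 9), and w × v = (39, 36, 12).
Distance = |w × v| / |v| = √2961 / √77 ≈ 6.201.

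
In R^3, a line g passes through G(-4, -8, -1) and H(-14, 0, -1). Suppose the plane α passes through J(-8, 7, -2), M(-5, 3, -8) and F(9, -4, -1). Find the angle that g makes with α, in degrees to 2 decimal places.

4.79

A direction vector for g is H − G = (-10, 8, 0).
JM = (3, -4, -6), JF = (17, -11, 1); a normal to α is JM × JF = (-70, -105, 35).
Using J: α has equation -70x - 105y + 35z = -245.
sin θ = |n·v| / (|n||v|) = |-140| / (√17150 · √164) = 0.08348.
θ ≈ 4.79°.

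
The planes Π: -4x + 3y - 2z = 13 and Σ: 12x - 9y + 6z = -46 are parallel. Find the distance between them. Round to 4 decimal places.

0.4333

Rescale Σ by 1/(-3): -4x + 3y - 2z = 46/3. Then distance = |13 − (46/3)| / √29 ≈ 0.4333.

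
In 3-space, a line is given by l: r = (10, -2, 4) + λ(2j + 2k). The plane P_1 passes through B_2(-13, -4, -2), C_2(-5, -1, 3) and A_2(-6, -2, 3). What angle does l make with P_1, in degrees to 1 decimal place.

B_2C_2 = (8, 3, 5), B_2A_2 = (7, 2, 5); a normal to P_1 is B_2C_2 × B_2A_2 = (5, -5, -5).
Using B_2: P_1 has equation 5x - 5y - 5z = -35.
sin θ = |n·v| / (|n||v|) = |-20| / (√75 · √8) = 0.81650.
θ ≈ 54.7°.

54.7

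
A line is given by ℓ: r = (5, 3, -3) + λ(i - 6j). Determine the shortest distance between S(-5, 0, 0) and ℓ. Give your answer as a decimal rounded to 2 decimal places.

Taking (5, 3, -3) on ℓ with direction v = (1, -6, 0): w = S − (5, 3, -3) = (-10, -3, 3), and w × v = (18, 3, 63).
Distance = |w × v| / |v| = √4302 / √37 ≈ 10.78.

10.78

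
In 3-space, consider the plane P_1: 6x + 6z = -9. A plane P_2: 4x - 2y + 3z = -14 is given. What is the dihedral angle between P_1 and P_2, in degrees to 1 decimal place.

23.2

cos θ = |n₁·n₂| / (|n₁||n₂|) = |42| / (√72 · √29).
θ = arccos(0.91915) ≈ 23.2°.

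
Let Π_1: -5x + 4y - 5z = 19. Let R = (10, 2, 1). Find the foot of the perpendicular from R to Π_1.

Foot = R − λn with λ = (n·R − d)/|n|² = (-47 − 19)/66 = -1.
Foot = (10, 2, 1) − (-1)·(-5, 4, -5) = (5, 6, -4).

(5, 6, -4)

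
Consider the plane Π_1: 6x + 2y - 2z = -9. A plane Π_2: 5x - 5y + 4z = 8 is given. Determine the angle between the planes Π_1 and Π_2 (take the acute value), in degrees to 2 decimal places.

cos θ = |n₁·n₂| / (|n₁||n₂|) = |12| / (√44 · √66).
θ = arccos(0.22268) ≈ 77.13°.

77.13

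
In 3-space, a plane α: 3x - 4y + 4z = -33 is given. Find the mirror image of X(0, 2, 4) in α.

(-6, 10, -4)

λ = (n·X − d)/|n|² = (8 − (-33))/41 = 1.
Reflection = X − 2λn = (0, 2, 4) − 2·(3, -4, 4) = (-6, 10, -4).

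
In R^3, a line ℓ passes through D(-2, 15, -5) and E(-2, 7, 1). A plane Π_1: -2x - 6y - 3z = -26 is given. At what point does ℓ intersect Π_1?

(-2, 3, 4)

A direction vector for ℓ is E − D = (0, -8, 6).
Substitute r = (-2, 15, -5) + t(0, -8, 6) into the plane: -71 + 30t = -26, so t = 3/2.
Intersection: (-2, 15, -5) + (3/2)·(0, -8, 6) = (-2, 3, 4).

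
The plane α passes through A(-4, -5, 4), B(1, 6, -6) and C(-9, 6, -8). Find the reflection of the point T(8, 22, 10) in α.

(14, -8, -20)

AB = (5, 11, -10), AC = (-5, 11, -12); a normal to α is AB × AC = (-22, 110, 110).
Using A: α has equation -22x + 110y + 110z = -22.
λ = (n·T − d)/|n|² = (3344 − (-22))/24684 = 3/22.
Reflection = T − 2λn = (8, 22, 10) − (3/11)·(-22, 110, 110) = (14, -8, -20).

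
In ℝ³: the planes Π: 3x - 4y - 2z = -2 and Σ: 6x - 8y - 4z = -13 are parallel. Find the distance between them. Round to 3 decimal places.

0.836

Rescale Σ by 1/2: 3x - 4y - 2z = -13/2. Then distance = |-2 − (-13/2)| / √29 ≈ 0.836.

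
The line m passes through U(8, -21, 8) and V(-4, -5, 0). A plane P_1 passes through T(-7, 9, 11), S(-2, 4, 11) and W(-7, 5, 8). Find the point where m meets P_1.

(-1, -9, 2)

A direction vector for m is V − U = (-12, 16, -8).
TS = (5, -5, 0), TW = (0, -4, -3); a normal to P_1 is TS × TW = (15, 15, -20).
Using T: P_1 has equation 15x + 15y - 20z = -190.
Substitute r = (8, -21, 8) + t(-12, 16, -8) into the plane: -355 + 220t = -190, so t = 3/4.
Intersection: (8, -21, 8) + (3/4)·(-12, 16, -8) = (-1, -9, 2).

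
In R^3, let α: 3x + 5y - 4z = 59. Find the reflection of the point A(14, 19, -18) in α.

(-4, -11, 6)

λ = (n·A − d)/|n|² = (209 − 59)/50 = 3.
Reflection = A − 2λn = (14, 19, -18) − 6·(3, 5, -4) = (-4, -11, 6).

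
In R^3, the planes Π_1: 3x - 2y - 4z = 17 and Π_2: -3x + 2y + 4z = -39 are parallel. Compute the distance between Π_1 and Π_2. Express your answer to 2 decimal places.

Rescale Π_2 by 1/(-1): 3x - 2y - 4z = 39. Then distance = |17 − 39| / √29 ≈ 4.09.

4.09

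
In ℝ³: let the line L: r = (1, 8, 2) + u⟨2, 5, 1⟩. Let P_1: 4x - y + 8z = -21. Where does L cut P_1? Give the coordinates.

(-5, -7, -1)

Substitute r = (1, 8, 2) + t(2, 5, 1) into the plane: 12 + 11t = -21, so t = -3.
Intersection: (1, 8, 2) + (-3)·(2, 5, 1) = (-5, -7, -1).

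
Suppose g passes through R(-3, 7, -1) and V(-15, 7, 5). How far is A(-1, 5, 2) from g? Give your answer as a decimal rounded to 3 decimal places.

4.099

A direction vector for g is V − R = (-12, 0, 6).
Taking (-3, 7, -1) on g with direction v = (-12, 0, 6): w = A − (-3, 7, -1) = (2, -2, 3), and w × v = (-12, -48, -24).
Distance = |w × v| / |v| = √3024 / √180 ≈ 4.099.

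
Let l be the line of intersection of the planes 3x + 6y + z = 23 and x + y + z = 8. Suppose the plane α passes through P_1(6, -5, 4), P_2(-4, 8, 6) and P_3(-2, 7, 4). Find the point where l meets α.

Direction of l: (3, 6, 1) × (1, 1, 1) = (5, -2, -3).
A point on l: solving the two plane equations with x = -5 gives (-5, 5, 8).
P_1P_2 = (-10, 13, 2), P_1P_3 = (-8, 12, 0); a normal to α is P_1P_2 × P_1P_3 = (-24, -16, -16).
Using P_1: α has equation -24x - 16y - 16z = -128.
Substitute r = (-5, 5, 8) + t(5, -2, -3) into the plane: -88 + (-40)t = -128, so t = 1.
Intersection: (-5, 5, 8) + 1·(5, -2, -3) = (0, 3, 5).

(0, 3, 5)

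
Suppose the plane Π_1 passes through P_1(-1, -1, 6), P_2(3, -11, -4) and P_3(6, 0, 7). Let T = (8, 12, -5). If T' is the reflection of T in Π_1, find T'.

(8, -12, 19)

P_1P_2 = (4, -10, -10), P_1P_3 = (7, 1, 1); a normal to Π_1 is P_1P_2 × P_1P_3 = (0, -74, 74).
Using P_1: Π_1 has equation -74y + 74z = 518.
λ = (n·T − d)/|n|² = (-1258 − 518)/10952 = -6/37.
Reflection = T − 2λn = (8, 12, -5) − (-12/37)·(0, -74, 74) = (8, -12, 19).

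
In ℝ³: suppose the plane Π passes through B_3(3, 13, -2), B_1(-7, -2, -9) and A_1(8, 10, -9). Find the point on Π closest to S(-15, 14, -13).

B_3B_1 = (-10, -15, -7), B_3A_1 = (5, -3, -7); a normal to Π is B_3B_1 × B_3A_1 = (84, -105, 105).
Using B_3: Π has equation 84x - 105y + 105z = -1323.
Foot = S − λn with λ = (n·S − d)/|n|² = (-4095 − (-1323))/29106 = -2/21.
Foot = (-15, 14, -13) − (-2/21)·(84, -105, 105) = (-7, 4, -3).

(-7, 4, -3)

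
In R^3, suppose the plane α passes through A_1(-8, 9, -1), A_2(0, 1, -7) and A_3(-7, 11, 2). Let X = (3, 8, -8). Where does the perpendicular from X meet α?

(1, 3, -4)

A_1A_2 = (8, -8, -6), A_1A_3 = (1, 2, 3); a normal to α is A_1A_2 × A_1A_3 = (-12, -30, 24).
Using A_1: α has equation -12x - 30y + 24z = -198.
Foot = X − λn with λ = (n·X − d)/|n|² = (-468 − (-198))/1620 = -1/6.
Foot = (3, 8, -8) − (-1/6)·(-12, -30, 24) = (1, 3, -4).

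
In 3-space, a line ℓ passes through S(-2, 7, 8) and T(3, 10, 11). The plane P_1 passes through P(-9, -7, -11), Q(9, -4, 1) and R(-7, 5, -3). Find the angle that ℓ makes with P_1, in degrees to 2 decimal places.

A direction vector for ℓ is T − S = (5, 3, 3).
PQ = (18, 3, 12), PR = (2, 12, 8); a normal to P_1 is PQ × PR = (-120, -120, 210).
Using P: P_1 has equation -120x - 120y + 210z = -390.
sin θ = |n·v| / (|n||v|) = |-330| / (√72900 · √43) = 0.18639.
θ ≈ 10.74°.

10.74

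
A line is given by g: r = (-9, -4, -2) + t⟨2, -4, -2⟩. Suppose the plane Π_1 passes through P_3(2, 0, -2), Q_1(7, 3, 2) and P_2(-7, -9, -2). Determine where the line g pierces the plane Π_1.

P_3Q_1 = (5, 3, 4), P_3P_2 = (-9, -9, 0); a normal to Π_1 is P_3Q_1 × P_3P_2 = (36, -36, -18).
Using P_3: Π_1 has equation 36x - 36y - 18z = 108.
Substitute r = (-9, -4, -2) + t(2, -4, -2) into the plane: -144 + 252t = 108, so t = 1.
Intersection: (-9, -4, -2) + 1·(2, -4, -2) = (-7, -8, -4).

(-7, -8, -4)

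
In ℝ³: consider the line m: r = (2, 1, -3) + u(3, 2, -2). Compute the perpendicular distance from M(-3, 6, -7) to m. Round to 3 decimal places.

8.091

Taking (2, 1, -3) on m with direction v = (3, 2, -2): w = M − (2, 1, -3) = (-5, 5, -4), and w × v = (-2, -22, -25).
Distance = |w × v| / |v| = √1113 / √17 ≈ 8.091.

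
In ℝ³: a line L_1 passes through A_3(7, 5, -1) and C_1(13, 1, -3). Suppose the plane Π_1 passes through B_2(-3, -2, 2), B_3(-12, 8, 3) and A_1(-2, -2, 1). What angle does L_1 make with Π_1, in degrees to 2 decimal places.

A direction vector for L_1 is C_1 − A_3 = (6, -4, -2).
B_2B_3 = (-9, 10, 1), B_2A_1 = (1, 0, -1); a normal to Π_1 is B_2B_3 × B_2A_1 = (-10, -8, -10).
Using B_2: Π_1 has equation -10x - 8y - 10z = 26.
sin θ = |n·v| / (|n||v|) = |-8| / (√264 · √56) = 0.06580.
θ ≈ 3.77°.

3.77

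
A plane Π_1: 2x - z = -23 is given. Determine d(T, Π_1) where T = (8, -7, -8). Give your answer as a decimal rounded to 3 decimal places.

n·T − d = (2)·(8) + (0)·(-7) + (-1)·(-8) − (-23) = 47; |n| = √5.
Distance = |47| / √5 = 47/√5 ≈ 21.019.

21.019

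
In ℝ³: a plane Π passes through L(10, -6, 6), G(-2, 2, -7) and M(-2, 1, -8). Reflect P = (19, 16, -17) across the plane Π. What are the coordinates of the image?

LG = (-12, 8, -13), LM = (-12, 7, -14); a normal to Π is LG × LM = (-21, -12, 12).
Using L: Π has equation -21x - 12y + 12z = -66.
λ = (n·P − d)/|n|² = (-795 − (-66))/729 = -1.
Reflection = P − 2λn = (19, 16, -17) − (-2)·(-21, -12, 12) = (-23, -8, 7).

(-23, -8, 7)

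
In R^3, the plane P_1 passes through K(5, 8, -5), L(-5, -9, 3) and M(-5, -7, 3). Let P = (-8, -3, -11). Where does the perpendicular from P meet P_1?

(0, -3, -1)

KL = (-10, -17, 8), KM = (-10, -15, 8); a normal to P_1 is KL × KM = (-16, 0, -20).
Using K: P_1 has equation -16x - 20z = 20.
Foot = P − λn with λ = (n·P − d)/|n|² = (348 − 20)/656 = 1/2.
Foot = (-8, -3, -11) − (1/2)·(-16, 0, -20) = (0, -3, -1).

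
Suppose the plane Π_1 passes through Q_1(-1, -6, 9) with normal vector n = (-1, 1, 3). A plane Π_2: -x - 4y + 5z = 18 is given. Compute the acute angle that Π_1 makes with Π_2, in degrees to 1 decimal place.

56.1

Π_1: n·r = n·Q_1 gives -x + y + 3z = 22.
cos θ = |n₁·n₂| / (|n₁||n₂|) = |12| / (√11 · √42).
θ = arccos(0.55829) ≈ 56.1°.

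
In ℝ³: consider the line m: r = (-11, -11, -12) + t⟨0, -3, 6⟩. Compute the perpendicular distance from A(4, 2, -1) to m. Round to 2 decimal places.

Taking (-11, -11, -12) on m with direction v = (0, -3, 6): w = A − (-11, -11, -12) = (15, 13, 11), and w × v = (111, -90, -45).
Distance = |w × v| / |v| = √22446 / √45 ≈ 22.33.

22.33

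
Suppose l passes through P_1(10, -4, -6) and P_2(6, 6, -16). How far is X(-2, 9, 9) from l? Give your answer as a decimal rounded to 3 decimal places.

A direction vector for l is P_2 − P_1 = (-4, 10, -10).
Taking (10, -4, -6) on l with direction v = (-4, 10, -10): w = X − (10, -4, -6) = (-12, 13, 15), and w × v = (-280, -180, -68).
Distance = |w × v| / |v| = √115424 / √216 ≈ 23.116.

23.116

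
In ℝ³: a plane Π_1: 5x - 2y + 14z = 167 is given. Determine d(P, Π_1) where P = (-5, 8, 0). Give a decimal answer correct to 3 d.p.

13.867

n·P − d = (5)·(-5) + (-2)·(8) + (14)·(0) − 167 = -208; |n| = √225.
Distance = |-208| / √225 = 208/√225 ≈ 13.867.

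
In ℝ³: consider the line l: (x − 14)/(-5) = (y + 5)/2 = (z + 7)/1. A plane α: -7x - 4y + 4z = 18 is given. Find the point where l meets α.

l has direction (-5, 2, 1) through (14, -5, -7).
Substitute r = (14, -5, -7) + t(-5, 2, 1) into the plane: -106 + 31t = 18, so t = 4.
Intersection: (14, -5, -7) + 4·(-5, 2, 1) = (-6, 3, -3).

(-6, 3, -3)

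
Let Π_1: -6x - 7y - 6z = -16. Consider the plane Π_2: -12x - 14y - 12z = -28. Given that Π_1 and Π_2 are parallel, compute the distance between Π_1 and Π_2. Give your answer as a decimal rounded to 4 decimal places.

Rescale Π_2 by 1/2: -6x - 7y - 6z = -14. Then distance = |-16 − (-14)| / √121 ≈ 0.1818.

0.1818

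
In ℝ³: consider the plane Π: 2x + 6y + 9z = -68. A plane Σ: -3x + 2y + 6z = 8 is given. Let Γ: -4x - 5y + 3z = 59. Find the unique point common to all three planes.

Solving the 3×3 linear system 2x + 6y + 9z = -68, -3x + 2y + 6z = 8, -4x - 5y + 3z = 59 (e.g. by elimination or Cramer's rule, determinant = 189) gives (-10, -5, -2).

(-10, -5, -2)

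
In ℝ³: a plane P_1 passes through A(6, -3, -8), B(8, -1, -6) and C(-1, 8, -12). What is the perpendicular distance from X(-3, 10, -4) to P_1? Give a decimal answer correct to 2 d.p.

AB = (2, 2, 2), AC = (-7, 11, -4); a normal to P_1 is AB × AC = (-30, -6, 36).
Using A: P_1 has equation -30x - 6y + 36z = -450.
n·X − d = (-30)·(-3) + (-6)·(10) + (36)·(-4) − (-450) = 336; |n| = √2232.
Distance = |336| / √2232 = 336/√2232 ≈ 7.11.

7.11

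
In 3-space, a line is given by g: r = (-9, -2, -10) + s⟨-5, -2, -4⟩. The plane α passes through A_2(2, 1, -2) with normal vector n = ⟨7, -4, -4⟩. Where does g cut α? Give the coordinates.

(6, 4, 2)

α: n·r = n·A_2 gives 7x - 4y - 4z = 18.
Substitute r = (-9, -2, -10) + t(-5, -2, -4) into the plane: -15 + (-11)t = 18, so t = -3.
Intersection: (-9, -2, -10) + (-3)·(-5, -2, -4) = (6, 4, 2).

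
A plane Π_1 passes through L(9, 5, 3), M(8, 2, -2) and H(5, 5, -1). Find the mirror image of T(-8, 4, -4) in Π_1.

LM = (-1, -3, -5), LH = (-4, 0, -4); a normal to Π_1 is LM × LH = (12, 16, -12).
Using L: Π_1 has equation 12x + 16y - 12z = 152.
λ = (n·T − d)/|n|² = (16 − 152)/544 = -1/4.
Reflection = T − 2λn = (-8, 4, -4) − (-1/2)·(12, 16, -12) = (-2, 12, -10).

(-2, 12, -10)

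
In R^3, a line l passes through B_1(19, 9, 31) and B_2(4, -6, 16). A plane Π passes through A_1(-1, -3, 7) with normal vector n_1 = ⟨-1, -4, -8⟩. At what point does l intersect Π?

A direction vector for l is B_2 − B_1 = (-15, -15, -15).
Π: n_1·r = n_1·A_1 gives -x - 4y - 8z = -43.
Substitute r = (19, 9, 31) + t(-15, -15, -15) into the plane: -303 + 195t = -43, so t = 4/3.
Intersection: (19, 9, 31) + (4/3)·(-15, -15, -15) = (-1, -11, 11).

(-1, -11, 11)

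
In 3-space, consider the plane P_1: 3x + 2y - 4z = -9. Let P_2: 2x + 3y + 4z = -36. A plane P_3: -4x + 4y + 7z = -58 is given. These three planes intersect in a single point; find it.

Solving the 3×3 linear system 3x + 2y - 4z = -9, 2x + 3y + 4z = -36, -4x + 4y + 7z = -58 (e.g. by elimination or Cramer's rule, determinant = -125) gives (1, -10, -2).

(1, -10, -2)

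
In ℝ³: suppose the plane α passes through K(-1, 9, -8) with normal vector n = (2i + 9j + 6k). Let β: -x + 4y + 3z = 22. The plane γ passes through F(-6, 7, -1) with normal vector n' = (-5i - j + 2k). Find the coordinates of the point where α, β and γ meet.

α: n·r = n·K gives 2x + 9y + 6z = 31.
γ: n'·r = n'·F gives -5x - y + 2z = 21.
Solving the 3×3 linear system 2x + 9y + 6z = 31, -x + 4y + 3z = 22, -5x - y + 2z = 21 (e.g. by elimination or Cramer's rule, determinant = 31) gives (-4, 3, 2).

(-4, 3, 2)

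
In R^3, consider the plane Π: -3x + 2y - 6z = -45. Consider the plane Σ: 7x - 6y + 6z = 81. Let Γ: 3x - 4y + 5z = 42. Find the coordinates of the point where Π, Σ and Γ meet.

(9, 0, 3)

Solving the 3×3 linear system -3x + 2y - 6z = -45, 7x - 6y + 6z = 81, 3x - 4y + 5z = 42 (e.g. by elimination or Cramer's rule, determinant = 44) gives (9, 0, 3).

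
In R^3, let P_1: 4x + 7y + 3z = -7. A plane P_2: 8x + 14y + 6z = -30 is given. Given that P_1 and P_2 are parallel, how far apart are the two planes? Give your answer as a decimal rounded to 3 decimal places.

Rescale P_2 by 1/2: 4x + 7y + 3z = -15. Then distance = |-7 − (-15)| / √74 ≈ 0.930.

0.930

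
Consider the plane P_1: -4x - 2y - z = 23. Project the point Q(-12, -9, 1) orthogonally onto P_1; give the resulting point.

(-4, -5, 3)

Foot = Q − λn with λ = (n·Q − d)/|n|² = (65 − 23)/21 = 2.
Foot = (-12, -9, 1) − 2·(-4, -2, -1) = (-4, -5, 3).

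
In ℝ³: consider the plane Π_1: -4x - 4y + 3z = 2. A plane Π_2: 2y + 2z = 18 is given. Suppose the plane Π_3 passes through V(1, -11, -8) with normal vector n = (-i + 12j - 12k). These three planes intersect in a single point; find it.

(1, 3, 6)

Π_3: n·r = n·V gives -x + 12y - 12z = -37.
Solving the 3×3 linear system -4x - 4y + 3z = 2, 2y + 2z = 18, -x + 12y - 12z = -37 (e.g. by elimination or Cramer's rule, determinant = 206) gives (1, 3, 6).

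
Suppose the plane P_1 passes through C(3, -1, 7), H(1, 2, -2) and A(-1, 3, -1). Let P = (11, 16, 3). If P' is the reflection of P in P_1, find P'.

CH = (-2, 3, -9), CA = (-4, 4, -8); a normal to P_1 is CH × CA = (12, 20, 4).
Using C: P_1 has equation 12x + 20y + 4z = 44.
λ = (n·P − d)/|n|² = (464 − 44)/560 = 3/4.
Reflection = P − 2λn = (11, 16, 3) − (3/2)·(12, 20, 4) = (-7, -14, -3).

(-7, -14, -3)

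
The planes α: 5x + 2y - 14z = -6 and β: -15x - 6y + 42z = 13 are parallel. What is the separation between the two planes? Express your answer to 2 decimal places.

Rescale β by 1/(-3): 5x + 2y - 14z = -13/3. Then distance = |-6 − (-13/3)| / √225 ≈ 0.11.

0.11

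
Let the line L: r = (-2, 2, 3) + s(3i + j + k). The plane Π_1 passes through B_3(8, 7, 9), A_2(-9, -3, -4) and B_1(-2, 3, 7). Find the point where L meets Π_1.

B_3A_2 = (-17, -10, -13), B_3B_1 = (-10, -4, -2); a normal to Π_1 is B_3A_2 × B_3B_1 = (-32, 96, -32).
Using B_3: Π_1 has equation -32x + 96y - 32z = 128.
Substitute r = (-2, 2, 3) + t(3, 1, 1) into the plane: 160 + (-32)t = 128, so t = 1.
Intersection: (-2, 2, 3) + 1·(3, 1, 1) = (1, 3, 4).

(1, 3, 4)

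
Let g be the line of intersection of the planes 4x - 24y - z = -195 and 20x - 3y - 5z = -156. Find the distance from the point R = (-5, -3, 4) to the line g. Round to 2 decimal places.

Direction of g: (4, -24, -1) × (20, -3, -5) = (117, 0, 468).
A point on g: solving the two plane equations with x = -8 gives (-8, 7, -5).
Taking (-8, 7, -5) on g with direction v = (117, 0, 468): w = R − (-8, 7, -5) = (3, -10, 9), and w × v = (-4680, -351, 1170).
Distance = |w × v| / |v| = √23394501 / √232713 ≈ 10.03.

10.03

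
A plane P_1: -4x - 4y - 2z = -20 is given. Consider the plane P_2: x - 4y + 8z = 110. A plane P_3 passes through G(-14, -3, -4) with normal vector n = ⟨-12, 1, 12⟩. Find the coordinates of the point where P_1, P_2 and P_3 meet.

(2, -3, 12)

P_3: n·r = n·G gives -12x + y + 12z = 117.
Solving the 3×3 linear system -4x - 4y - 2z = -20, x - 4y + 8z = 110, -12x + y + 12z = 117 (e.g. by elimination or Cramer's rule, determinant = 750) gives (2, -3, 12).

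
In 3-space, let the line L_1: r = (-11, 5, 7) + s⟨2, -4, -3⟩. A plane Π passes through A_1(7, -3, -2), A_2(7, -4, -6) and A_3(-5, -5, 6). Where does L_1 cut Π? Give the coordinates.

(-5, -7, -2)

A_1A_2 = (0, -1, -4), A_1A_3 = (-12, -2, 8); a normal to Π is A_1A_2 × A_1A_3 = (-16, 48, -12).
Using A_1: Π has equation -16x + 48y - 12z = -232.
Substitute r = (-11, 5, 7) + t(2, -4, -3) into the plane: 332 + (-188)t = -232, so t = 3.
Intersection: (-11, 5, 7) + 3·(2, -4, -3) = (-5, -7, -2).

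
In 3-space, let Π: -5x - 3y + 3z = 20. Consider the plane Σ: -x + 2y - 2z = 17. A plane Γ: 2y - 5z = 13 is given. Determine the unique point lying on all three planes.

Solving the 3×3 linear system -5x - 3y + 3z = 20, -x + 2y - 2z = 17, 2y - 5z = 13 (e.g. by elimination or Cramer's rule, determinant = 39) gives (-7, 4, -1).

(-7, 4, -1)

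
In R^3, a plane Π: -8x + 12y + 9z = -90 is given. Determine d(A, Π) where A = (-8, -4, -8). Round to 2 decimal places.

n·A − d = (-8)·(-8) + (12)·(-4) + (9)·(-8) − (-90) = 34; |n| = √289.
Distance = |34| / √289 = 34/√289 ≈ 2.00.

2.00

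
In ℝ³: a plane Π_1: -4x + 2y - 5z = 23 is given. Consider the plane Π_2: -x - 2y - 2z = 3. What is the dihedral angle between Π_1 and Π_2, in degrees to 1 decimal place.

cos θ = |n₁·n₂| / (|n₁||n₂|) = |10| / (√45 · √9).
θ = arccos(0.49690) ≈ 60.2°.

60.2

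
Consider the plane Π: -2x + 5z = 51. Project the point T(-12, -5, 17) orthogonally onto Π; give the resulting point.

(-8, -5, 7)

Foot = T − λn with λ = (n·T − d)/|n|² = (109 − 51)/29 = 2.
Foot = (-12, -5, 17) − 2·(-2, 0, 5) = (-8, -5, 7).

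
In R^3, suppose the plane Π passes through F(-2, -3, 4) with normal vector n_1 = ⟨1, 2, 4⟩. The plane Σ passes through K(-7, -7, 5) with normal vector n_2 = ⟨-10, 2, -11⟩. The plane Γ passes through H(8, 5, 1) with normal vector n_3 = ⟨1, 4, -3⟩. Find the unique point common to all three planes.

(2, 5, -1)

Π: n_1·r = n_1·F gives x + 2y + 4z = 8.
Σ: n_2·r = n_2·K gives -10x + 2y - 11z = 1.
Γ: n_3·r = n_3·H gives x + 4y - 3z = 25.
Solving the 3×3 linear system x + 2y + 4z = 8, -10x + 2y - 11z = 1, x + 4y - 3z = 25 (e.g. by elimination or Cramer's rule, determinant = -212) gives (2, 5, -1).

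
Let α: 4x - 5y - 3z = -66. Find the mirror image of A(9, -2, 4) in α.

λ = (n·A − d)/|n|² = (34 − (-66))/50 = 2.
Reflection = A − 2λn = (9, -2, 4) − 4·(4, -5, -3) = (-7, 18, 16).

(-7, 18, 16)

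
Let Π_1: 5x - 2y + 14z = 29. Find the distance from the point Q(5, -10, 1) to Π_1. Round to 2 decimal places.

2.00

n·Q − d = (5)·(5) + (-2)·(-10) + (14)·(1) − 29 = 30; |n| = √225.
Distance = |30| / √225 = 30/√225 ≈ 2.00.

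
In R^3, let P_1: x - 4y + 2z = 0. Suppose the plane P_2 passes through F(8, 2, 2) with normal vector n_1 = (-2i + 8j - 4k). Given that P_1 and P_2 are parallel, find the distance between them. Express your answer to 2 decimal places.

P_2: n_1·r = n_1·F gives -2x + 8y - 4z = -8.
Rescale P_2 by 1/(-2): x - 4y + 2z = 4. Then distance = |0 − 4| / √21 ≈ 0.87.

0.87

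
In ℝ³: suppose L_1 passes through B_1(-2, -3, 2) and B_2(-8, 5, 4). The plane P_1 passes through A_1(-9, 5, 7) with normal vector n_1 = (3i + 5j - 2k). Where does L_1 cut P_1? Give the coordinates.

A direction vector for L_1 is B_2 − B_1 = (-6, 8, 2).
P_1: n_1·r = n_1·A_1 gives 3x + 5y - 2z = -16.
Substitute r = (-2, -3, 2) + t(-6, 8, 2) into the plane: -25 + 18t = -16, so t = 1/2.
Intersection: (-2, -3, 2) + (1/2)·(-6, 8, 2) = (-5, 1, 3).

(-5, 1, 3)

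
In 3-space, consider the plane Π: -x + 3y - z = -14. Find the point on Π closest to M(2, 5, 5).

(4, -1, 7)

Foot = M − λn with λ = (n·M − d)/|n|² = (8 − (-14))/11 = 2.
Foot = (2, 5, 5) − 2·(-1, 3, -1) = (4, -1, 7).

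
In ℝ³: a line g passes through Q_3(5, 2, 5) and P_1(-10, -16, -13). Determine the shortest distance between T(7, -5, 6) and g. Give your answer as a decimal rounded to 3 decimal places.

6.858

A direction vector for g is P_1 − Q_3 = (-15, -18, -18).
Taking (5, 2, 5) on g with direction v = (-15, -18, -18): w = T − (5, 2, 5) = (2, -7, 1), and w × v = (144, 21, -141).
Distance = |w × v| / |v| = √41058 / √873 ≈ 6.858.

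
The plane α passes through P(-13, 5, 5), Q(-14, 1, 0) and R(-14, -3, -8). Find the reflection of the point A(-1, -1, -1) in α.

(-19, 11, -7)

PQ = (-1, -4, -5), PR = (-1, -8, -13); a normal to α is PQ × PR = (12, -8, 4).
Using P: α has equation 12x - 8y + 4z = -176.
λ = (n·A − d)/|n|² = (-8 − (-176))/224 = 3/4.
Reflection = A − 2λn = (-1, -1, -1) − (3/2)·(12, -8, 4) = (-19, 11, -7).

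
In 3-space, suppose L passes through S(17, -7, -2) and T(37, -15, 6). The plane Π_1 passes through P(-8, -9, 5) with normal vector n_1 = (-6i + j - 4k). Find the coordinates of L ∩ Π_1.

(2, -1, -8)

A direction vector for L is T − S = (20, -8, 8).
Π_1: n_1·r = n_1·P gives -6x + y - 4z = 19.
Substitute r = (17, -7, -2) + t(20, -8, 8) into the plane: -101 + (-160)t = 19, so t = -3/4.
Intersection: (17, -7, -2) + (-3/4)·(20, -8, 8) = (2, -1, -8).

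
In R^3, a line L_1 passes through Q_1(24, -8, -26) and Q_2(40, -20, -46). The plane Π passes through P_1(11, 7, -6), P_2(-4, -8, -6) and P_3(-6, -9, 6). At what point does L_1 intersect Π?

A direction vector for L_1 is Q_2 − Q_1 = (16, -12, -20).
P_1P_2 = (-15, -15, 0), P_1P_3 = (-17, -16, 12); a normal to Π is P_1P_2 × P_1P_3 = (-180, 180, -15).
Using P_1: Π has equation -180x + 180y - 15z = -630.
Substitute r = (24, -8, -26) + t(16, -12, -20) into the plane: -5370 + (-4740)t = -630, so t = -1.
Intersection: (24, -8, -26) + (-1)·(16, -12, -20) = (8, 4, -6).

(8, 4, -6)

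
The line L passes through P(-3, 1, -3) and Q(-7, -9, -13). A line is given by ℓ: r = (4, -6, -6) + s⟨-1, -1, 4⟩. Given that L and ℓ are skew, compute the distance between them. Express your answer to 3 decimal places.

9.069

A direction vector for L is Q − P = (-4, -10, -10).
Common perpendicular direction n = (-4, -10, -10) × (-1, -1, 4) = (-50, 26, -6).
With w = (4, -6, -6) − (-3, 1, -3) = (7, -7, -3), w · n = -514.
Distance = |w · n| / |n| = |-514| / √3212 ≈ 9.069.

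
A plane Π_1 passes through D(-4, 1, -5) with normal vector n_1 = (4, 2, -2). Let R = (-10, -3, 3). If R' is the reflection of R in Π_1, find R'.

Π_1: n_1·r = n_1·D gives 4x + 2y - 2z = -4.
λ = (n·R − d)/|n|² = (-52 − (-4))/24 = -2.
Reflection = R − 2λn = (-10, -3, 3) − (-4)·(4, 2, -2) = (6, 5, -5).

(6, 5, -5)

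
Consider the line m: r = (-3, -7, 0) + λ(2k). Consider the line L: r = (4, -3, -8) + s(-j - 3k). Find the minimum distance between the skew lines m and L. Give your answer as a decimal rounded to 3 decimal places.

Common perpendicular direction n = (0, 0, 2) × (0, -1, -3) = (2, 0, 0).
With w = (4, -3, -8) − (-3, -7, 0) = (7, 4, -8), w · n = 14.
Distance = |w · n| / |n| = |14| / √4 ≈ 7.000.

7.000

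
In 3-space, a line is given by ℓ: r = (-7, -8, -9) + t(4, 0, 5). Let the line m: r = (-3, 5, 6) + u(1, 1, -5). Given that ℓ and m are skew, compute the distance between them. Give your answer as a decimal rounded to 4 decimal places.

14.1435

Common perpendicular direction n = (4, 0, 5) × (1, 1, -5) = (-5, 25, 4).
With w = (-3, 5, 6) − (-7, -8, -9) = (4, 13, 15), w · n = 365.
Distance = |w · n| / |n| = |365| / √666 ≈ 14.1435.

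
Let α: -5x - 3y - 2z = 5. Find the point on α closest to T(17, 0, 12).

(2, -9, 6)

Foot = T − λn with λ = (n·T − d)/|n|² = (-109 − 5)/38 = -3.
Foot = (17, 0, 12) − (-3)·(-5, -3, -2) = (2, -9, 6).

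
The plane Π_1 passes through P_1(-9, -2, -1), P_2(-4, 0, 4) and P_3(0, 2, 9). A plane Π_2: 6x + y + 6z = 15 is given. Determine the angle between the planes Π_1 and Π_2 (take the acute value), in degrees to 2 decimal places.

81.25

P_1P_2 = (5, 2, 5), P_1P_3 = (9, 4, 10); a normal to Π_1 is P_1P_2 × P_1P_3 = (0, -5, 2).
Using P_1: Π_1 has equation -5y + 2z = 8.
cos θ = |n₁·n₂| / (|n₁||n₂|) = |7| / (√29 · √73).
θ = arccos(0.15214) ≈ 81.25°.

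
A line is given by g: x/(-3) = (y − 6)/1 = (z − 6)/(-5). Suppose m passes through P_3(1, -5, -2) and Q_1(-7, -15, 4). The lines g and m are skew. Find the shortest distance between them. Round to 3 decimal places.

12.007

g has direction (-3, 1, -5) through (0, 6, 6).
A direction vector for m is Q_1 − P_3 = (-8, -10, 6).
Common perpendicular direction n = (-3, 1, -5) × (-8, -10, 6) = (-44, 58, 38).
With w = (1, -5, -2) − (0, 6, 6) = (1, -11, -8), w · n = -986.
Distance = |w · n| / |n| = |-986| / √6744 ≈ 12.007.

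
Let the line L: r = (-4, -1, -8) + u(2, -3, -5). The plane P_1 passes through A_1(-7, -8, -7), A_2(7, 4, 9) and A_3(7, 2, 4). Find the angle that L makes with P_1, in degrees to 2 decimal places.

A_1A_2 = (14, 12, 16), A_1A_3 = (14, 10, 11); a normal to P_1 is A_1A_2 × A_1A_3 = (-28, 70, -28).
Using A_1: P_1 has equation -28x + 70y - 28z = -168.
sin θ = |n·v| / (|n||v|) = |-126| / (√6468 · √38) = 0.25415.
θ ≈ 14.72°.

14.72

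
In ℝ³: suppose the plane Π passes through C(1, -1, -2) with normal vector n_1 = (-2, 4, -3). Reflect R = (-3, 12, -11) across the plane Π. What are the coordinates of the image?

Π: n_1·r = n_1·C gives -2x + 4y - 3z = 0.
λ = (n·R − d)/|n|² = (87 − 0)/29 = 3.
Reflection = R − 2λn = (-3, 12, -11) − 6·(-2, 4, -3) = (9, -12, 7).

(9, -12, 7)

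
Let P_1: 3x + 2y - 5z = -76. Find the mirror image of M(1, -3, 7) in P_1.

λ = (n·M − d)/|n|² = (-38 − (-76))/38 = 1.
Reflection = M − 2λn = (1, -3, 7) − 2·(3, 2, -5) = (-5, -7, 17).

(-5, -7, 17)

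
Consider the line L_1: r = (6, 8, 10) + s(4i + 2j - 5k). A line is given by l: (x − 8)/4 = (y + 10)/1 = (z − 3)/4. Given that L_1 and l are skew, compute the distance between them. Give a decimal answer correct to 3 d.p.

18.241

l has direction (4, 1, 4) through (8, -10, 3).
Common perpendicular direction n = (4, 2, -5) × (4, 1, 4) = (13, -36, -4).
With w = (8, -10, 3) − (6, 8, 10) = (2, -18, -7), w · n = 702.
Distance = |w · n| / |n| = |702| / √1481 ≈ 18.241.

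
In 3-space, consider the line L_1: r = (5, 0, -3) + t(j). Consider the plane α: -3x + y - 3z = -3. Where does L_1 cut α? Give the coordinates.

Substitute r = (5, 0, -3) + t(0, 1, 0) into the plane: -6 + 1t = -3, so t = 3.
Intersection: (5, 0, -3) + 3·(0, 1, 0) = (5, 3, -3).

(5, 3, -3)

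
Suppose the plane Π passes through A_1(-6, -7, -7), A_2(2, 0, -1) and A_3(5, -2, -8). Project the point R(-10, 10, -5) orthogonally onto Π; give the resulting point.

A_1A_2 = (8, 7, 6), A_1A_3 = (11, 5, -1); a normal to Π is A_1A_2 × A_1A_3 = (-37, 74, -37).
Using A_1: Π has equation -37x + 74y - 37z = -37.
Foot = R − λn with λ = (n·R − d)/|n|² = (1295 − (-37))/8214 = 6/37.
Foot = (-10, 10, -5) − (6/37)·(-37, 74, -37) = (-4, -2, 1).

(-4, -2, 1)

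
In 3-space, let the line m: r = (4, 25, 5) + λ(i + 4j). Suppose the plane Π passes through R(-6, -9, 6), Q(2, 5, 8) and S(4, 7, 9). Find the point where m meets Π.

RQ = (8, 14, 2), RS = (10, 16, 3); a normal to Π is RQ × RS = (10, -4, -12).
Using R: Π has equation 10x - 4y - 12z = -96.
Substitute r = (4, 25, 5) + t(1, 4, 0) into the plane: -120 + (-6)t = -96, so t = -4.
Intersection: (4, 25, 5) + (-4)·(1, 4, 0) = (0, 9, 5).

(0, 9, 5)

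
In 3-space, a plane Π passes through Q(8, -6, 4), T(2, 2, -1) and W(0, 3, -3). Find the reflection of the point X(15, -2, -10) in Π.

QT = (-6, 8, -5), QW = (-8, 9, -7); a normal to Π is QT × QW = (-11, -2, 10).
Using Q: Π has equation -11x - 2y + 10z = -36.
λ = (n·X − d)/|n|² = (-261 − (-36))/225 = -1.
Reflection = X − 2λn = (15, -2, -10) − (-2)·(-11, -2, 10) = (-7, -6, 10).

(-7, -6, 10)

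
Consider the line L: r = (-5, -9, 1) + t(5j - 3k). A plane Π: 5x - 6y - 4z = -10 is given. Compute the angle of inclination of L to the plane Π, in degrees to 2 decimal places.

20.60

sin θ = |n·v| / (|n||v|) = |-18| / (√77 · √34) = 0.35179.
θ ≈ 20.60°.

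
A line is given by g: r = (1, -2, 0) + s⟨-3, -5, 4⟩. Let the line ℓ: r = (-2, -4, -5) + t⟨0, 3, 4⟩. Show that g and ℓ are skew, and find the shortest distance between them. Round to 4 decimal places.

3.3106

Common perpendicular direction n = (-3, -5, 4) × (0, 3, 4) = (-32, 12, -9).
With w = (-2, -4, -5) − (1, -2, 0) = (-3, -2, -5), w · n = 117.
Since n ≠ 0 the lines are not parallel, and w · n = 117 ≠ 0 so they do not intersect; hence they are skew.
Distance = |w · n| / |n| = |117| / √1249 ≈ 3.3106.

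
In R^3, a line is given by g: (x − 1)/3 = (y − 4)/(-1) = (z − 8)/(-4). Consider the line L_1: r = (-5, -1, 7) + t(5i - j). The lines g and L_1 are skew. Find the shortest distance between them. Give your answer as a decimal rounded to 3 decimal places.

5.953

g has direction (3, -1, -4) through (1, 4, 8).
Common perpendicular direction n = (3, -1, -4) × (5, -1, 0) = (-4, -20, 2).
With w = (-5, -1, 7) − (1, 4, 8) = (-6, -5, -1), w · n = 122.
Distance = |w · n| / |n| = |122| / √420 ≈ 5.953.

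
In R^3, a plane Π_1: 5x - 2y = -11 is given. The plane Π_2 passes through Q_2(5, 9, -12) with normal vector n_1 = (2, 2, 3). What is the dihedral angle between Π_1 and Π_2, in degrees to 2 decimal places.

74.32

Π_2: n_1·r = n_1·Q_2 gives 2x + 2y + 3z = -8.
cos θ = |n₁·n₂| / (|n₁||n₂|) = |6| / (√29 · √17).
θ = arccos(0.27023) ≈ 74.32°.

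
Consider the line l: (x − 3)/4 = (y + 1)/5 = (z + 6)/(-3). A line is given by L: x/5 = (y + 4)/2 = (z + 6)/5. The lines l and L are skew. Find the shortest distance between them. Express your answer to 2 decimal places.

l has direction (4, 5, -3) through (3, -1, -6).
L has direction (5, 2, 5) through (0, -4, -6).
Common perpendicular direction n = (4, 5, -3) × (5, 2, 5) = (31, -35, -17).
With w = (0, -4, -6) − (3, -1, -6) = (-3, -3, 0), w · n = 12.
Distance = |w · n| / |n| = |12| / √2475 ≈ 0.24.

0.24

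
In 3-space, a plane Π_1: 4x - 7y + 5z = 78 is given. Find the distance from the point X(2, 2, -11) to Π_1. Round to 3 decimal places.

n·X − d = (4)·(2) + (-7)·(2) + (5)·(-11) − 78 = -139; |n| = √90.
Distance = |-139| / √90 = 139/√90 ≈ 14.652.

14.652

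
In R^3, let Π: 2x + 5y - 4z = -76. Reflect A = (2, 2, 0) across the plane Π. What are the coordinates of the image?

(-6, -18, 16)

λ = (n·A − d)/|n|² = (14 − (-76))/45 = 2.
Reflection = A − 2λn = (2, 2, 0) − 4·(2, 5, -4) = (-6, -18, 16).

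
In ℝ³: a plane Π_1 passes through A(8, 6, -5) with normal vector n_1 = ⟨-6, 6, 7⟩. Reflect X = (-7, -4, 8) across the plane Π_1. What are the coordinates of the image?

Π_1: n_1·r = n_1·A gives -6x + 6y + 7z = -47.
λ = (n·X − d)/|n|² = (74 − (-47))/121 = 1.
Reflection = X − 2λn = (-7, -4, 8) − 2·(-6, 6, 7) = (5, -16, -6).

(5, -16, -6)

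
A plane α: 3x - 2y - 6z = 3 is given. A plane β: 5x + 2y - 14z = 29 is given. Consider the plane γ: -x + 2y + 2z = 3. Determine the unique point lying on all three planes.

Solving the 3×3 linear system 3x - 2y - 6z = 3, 5x + 2y - 14z = 29, -x + 2y + 2z = 3 (e.g. by elimination or Cramer's rule, determinant = 16) gives (-1, 3, -2).

(-1, 3, -2)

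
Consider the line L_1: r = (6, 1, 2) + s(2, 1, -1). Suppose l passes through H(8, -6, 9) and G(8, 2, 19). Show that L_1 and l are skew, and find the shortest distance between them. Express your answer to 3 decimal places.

9.200

A direction vector for l is G − H = (0, 8, 10).
Common perpendicular direction n = (2, 1, -1) × (0, 8, 10) = (18, -20, 16).
With w = (8, -6, 9) − (6, 1, 2) = (2, -7, 7), w · n = 288.
Since n ≠ 0 the lines are not parallel, and w · n = 288 ≠ 0 so they do not intersect; hence they are skew.
Distance = |w · n| / |n| = |288| / √980 ≈ 9.200.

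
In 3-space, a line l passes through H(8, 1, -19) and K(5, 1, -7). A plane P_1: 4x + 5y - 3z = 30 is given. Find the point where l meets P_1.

(4, 1, -3)

A direction vector for l is K − H = (-3, 0, 12).
Substitute r = (8, 1, -19) + t(-3, 0, 12) into the plane: 94 + (-48)t = 30, so t = 4/3.
Intersection: (8, 1, -19) + (4/3)·(-3, 0, 12) = (4, 1, -3).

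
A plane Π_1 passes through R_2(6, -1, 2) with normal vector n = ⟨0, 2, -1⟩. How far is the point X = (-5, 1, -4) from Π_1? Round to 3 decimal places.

4.472

Π_1: n·r = n·R_2 gives 2y - z = -4.
n·X − d = (0)·(-5) + (2)·(1) + (-1)·(-4) − (-4) = 10; |n| = √5.
Distance = |10| / √5 = 10/√5 ≈ 4.472.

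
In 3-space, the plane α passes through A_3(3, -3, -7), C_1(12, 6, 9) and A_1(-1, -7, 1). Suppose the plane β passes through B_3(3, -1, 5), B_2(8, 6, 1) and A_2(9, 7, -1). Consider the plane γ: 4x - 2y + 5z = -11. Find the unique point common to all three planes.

(6, 0, -7)

A_3C_1 = (9, 9, 16), A_3A_1 = (-4, -4, 8); a normal to α is A_3C_1 × A_3A_1 = (136, -136, 0).
Using A_3: α has equation 136x - 136y = 816.
B_3B_2 = (5, 7, -4), B_3A_2 = (6, 8, -6); a normal to β is B_3B_2 × B_3A_2 = (-10, 6, -2).
Using B_3: β has equation -10x + 6y - 2z = -46.
Solving the 3×3 linear system 136x - 136y = 816, -10x + 6y - 2z = -46, 4x - 2y + 5z = -11 (e.g. by elimination or Cramer's rule, determinant = -2176) gives (6, 0, -7).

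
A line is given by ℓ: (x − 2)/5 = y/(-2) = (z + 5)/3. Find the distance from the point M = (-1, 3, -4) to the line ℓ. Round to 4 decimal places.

ℓ has direction (5, -2, 3) through (2, 0, -5).
Taking (2, 0, -5) on ℓ with direction v = (5, -2, 3): w = M − (2, 0, -5) = (-3, 3, 1), and w × v = (11, 14, -9).
Distance = |w × v| / |v| = √398 / √38 ≈ 3.2363.

3.2363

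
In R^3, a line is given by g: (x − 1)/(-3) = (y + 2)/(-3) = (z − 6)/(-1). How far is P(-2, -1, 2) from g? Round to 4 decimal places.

g has direction (-3, -3, -1) through (1, -2, 6).
Taking (1, -2, 6) on g with direction v = (-3, -3, -1): w = P − (1, -2, 6) = (-3, 1, -4), and w × v = (-13, 9, 12).
Distance = |w × v| / |v| = √394 / √19 ≈ 4.5538.

4.5538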